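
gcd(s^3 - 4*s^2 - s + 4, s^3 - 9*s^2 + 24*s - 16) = s^2 - 5*s + 4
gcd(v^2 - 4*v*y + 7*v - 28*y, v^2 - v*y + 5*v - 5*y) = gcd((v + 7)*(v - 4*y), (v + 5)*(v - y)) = 1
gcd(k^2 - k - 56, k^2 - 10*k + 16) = k - 8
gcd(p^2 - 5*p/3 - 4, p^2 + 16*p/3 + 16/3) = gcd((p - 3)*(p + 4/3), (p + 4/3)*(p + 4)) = p + 4/3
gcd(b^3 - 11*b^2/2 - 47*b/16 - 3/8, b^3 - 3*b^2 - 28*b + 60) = b - 6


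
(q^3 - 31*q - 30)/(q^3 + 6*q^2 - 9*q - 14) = (q^2 - q - 30)/(q^2 + 5*q - 14)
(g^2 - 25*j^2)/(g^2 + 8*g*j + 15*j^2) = (g - 5*j)/(g + 3*j)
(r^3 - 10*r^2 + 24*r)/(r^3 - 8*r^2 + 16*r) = (r - 6)/(r - 4)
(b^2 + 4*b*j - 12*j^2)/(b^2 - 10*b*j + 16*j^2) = (b + 6*j)/(b - 8*j)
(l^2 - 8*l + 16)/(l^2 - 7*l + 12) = (l - 4)/(l - 3)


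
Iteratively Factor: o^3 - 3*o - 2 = (o + 1)*(o^2 - o - 2) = (o + 1)^2*(o - 2)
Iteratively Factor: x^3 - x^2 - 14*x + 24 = (x - 3)*(x^2 + 2*x - 8) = (x - 3)*(x + 4)*(x - 2)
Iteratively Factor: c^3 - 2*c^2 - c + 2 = (c + 1)*(c^2 - 3*c + 2) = (c - 1)*(c + 1)*(c - 2)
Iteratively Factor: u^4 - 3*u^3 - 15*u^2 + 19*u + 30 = (u + 3)*(u^3 - 6*u^2 + 3*u + 10) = (u - 5)*(u + 3)*(u^2 - u - 2) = (u - 5)*(u - 2)*(u + 3)*(u + 1)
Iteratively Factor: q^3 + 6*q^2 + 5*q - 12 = (q + 3)*(q^2 + 3*q - 4) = (q + 3)*(q + 4)*(q - 1)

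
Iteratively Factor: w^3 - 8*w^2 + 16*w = (w)*(w^2 - 8*w + 16) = w*(w - 4)*(w - 4)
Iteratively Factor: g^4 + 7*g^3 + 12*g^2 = (g + 4)*(g^3 + 3*g^2) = g*(g + 4)*(g^2 + 3*g) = g^2*(g + 4)*(g + 3)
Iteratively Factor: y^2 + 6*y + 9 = (y + 3)*(y + 3)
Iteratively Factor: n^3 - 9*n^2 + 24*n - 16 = (n - 4)*(n^2 - 5*n + 4) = (n - 4)*(n - 1)*(n - 4)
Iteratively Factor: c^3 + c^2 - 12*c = (c + 4)*(c^2 - 3*c) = (c - 3)*(c + 4)*(c)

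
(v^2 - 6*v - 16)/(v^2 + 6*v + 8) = (v - 8)/(v + 4)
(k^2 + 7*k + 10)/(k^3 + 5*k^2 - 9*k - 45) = (k + 2)/(k^2 - 9)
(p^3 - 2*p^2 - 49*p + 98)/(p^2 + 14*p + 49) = (p^2 - 9*p + 14)/(p + 7)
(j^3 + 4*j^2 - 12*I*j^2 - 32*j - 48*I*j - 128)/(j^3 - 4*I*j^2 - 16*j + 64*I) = (j - 8*I)/(j - 4)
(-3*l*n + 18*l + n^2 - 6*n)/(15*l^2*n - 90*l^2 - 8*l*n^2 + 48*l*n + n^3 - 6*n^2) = -1/(5*l - n)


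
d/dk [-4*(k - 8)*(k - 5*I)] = -8*k + 32 + 20*I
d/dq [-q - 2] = -1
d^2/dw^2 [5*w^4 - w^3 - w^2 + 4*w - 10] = 60*w^2 - 6*w - 2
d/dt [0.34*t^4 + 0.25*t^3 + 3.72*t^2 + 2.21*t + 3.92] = 1.36*t^3 + 0.75*t^2 + 7.44*t + 2.21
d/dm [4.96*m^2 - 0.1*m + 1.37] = 9.92*m - 0.1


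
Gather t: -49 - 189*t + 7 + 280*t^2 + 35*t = 280*t^2 - 154*t - 42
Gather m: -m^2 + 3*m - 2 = -m^2 + 3*m - 2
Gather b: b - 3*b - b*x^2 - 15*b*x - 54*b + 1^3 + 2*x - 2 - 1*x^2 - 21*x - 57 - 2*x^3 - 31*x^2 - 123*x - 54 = b*(-x^2 - 15*x - 56) - 2*x^3 - 32*x^2 - 142*x - 112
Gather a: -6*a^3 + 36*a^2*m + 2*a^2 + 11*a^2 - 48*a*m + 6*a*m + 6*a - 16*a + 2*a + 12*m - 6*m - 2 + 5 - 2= -6*a^3 + a^2*(36*m + 13) + a*(-42*m - 8) + 6*m + 1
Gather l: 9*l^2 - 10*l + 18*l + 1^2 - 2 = 9*l^2 + 8*l - 1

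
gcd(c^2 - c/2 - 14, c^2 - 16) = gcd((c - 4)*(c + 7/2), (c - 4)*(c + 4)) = c - 4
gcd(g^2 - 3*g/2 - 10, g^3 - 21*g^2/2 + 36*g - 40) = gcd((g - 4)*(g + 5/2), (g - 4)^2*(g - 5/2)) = g - 4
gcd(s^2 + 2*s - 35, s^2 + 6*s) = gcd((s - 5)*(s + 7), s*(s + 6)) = 1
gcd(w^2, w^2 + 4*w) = w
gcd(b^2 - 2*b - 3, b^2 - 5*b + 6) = b - 3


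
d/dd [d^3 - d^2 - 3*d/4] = 3*d^2 - 2*d - 3/4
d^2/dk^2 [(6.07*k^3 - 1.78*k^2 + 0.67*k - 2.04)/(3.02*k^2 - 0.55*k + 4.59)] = (-5.6843418860808e-14*k^5 + 2.8421709430404e-14*k^4 - 158.301726*k^3 - 55.531962*k^2 + 731.906406*k - 16.297662)/(27.543608*k^6 - 15.04866*k^5 + 128.328558*k^4 - 45.910315*k^3 + 195.042411*k^2 - 34.762365*k + 96.702579)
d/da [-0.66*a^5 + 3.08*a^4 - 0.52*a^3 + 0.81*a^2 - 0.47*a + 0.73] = -3.3*a^4 + 12.32*a^3 - 1.56*a^2 + 1.62*a - 0.47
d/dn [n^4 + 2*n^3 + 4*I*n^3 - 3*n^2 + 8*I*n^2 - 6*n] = 4*n^3 + n^2*(6 + 12*I) + n*(-6 + 16*I) - 6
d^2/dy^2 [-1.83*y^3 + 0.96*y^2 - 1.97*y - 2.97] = 1.92 - 10.98*y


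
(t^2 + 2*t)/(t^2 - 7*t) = (t + 2)/(t - 7)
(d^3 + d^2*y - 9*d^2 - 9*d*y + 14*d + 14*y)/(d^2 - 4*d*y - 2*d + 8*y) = (-d^2 - d*y + 7*d + 7*y)/(-d + 4*y)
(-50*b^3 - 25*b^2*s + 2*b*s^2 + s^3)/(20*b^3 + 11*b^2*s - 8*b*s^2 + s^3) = (10*b^2 + 7*b*s + s^2)/(-4*b^2 - 3*b*s + s^2)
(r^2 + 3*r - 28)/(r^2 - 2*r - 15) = (-r^2 - 3*r + 28)/(-r^2 + 2*r + 15)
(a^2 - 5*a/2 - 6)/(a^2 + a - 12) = (a^2 - 5*a/2 - 6)/(a^2 + a - 12)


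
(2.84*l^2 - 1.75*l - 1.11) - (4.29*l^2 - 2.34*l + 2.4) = -1.45*l^2 + 0.59*l - 3.51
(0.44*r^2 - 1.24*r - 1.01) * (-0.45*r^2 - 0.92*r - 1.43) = -0.198*r^4 + 0.1532*r^3 + 0.9661*r^2 + 2.7024*r + 1.4443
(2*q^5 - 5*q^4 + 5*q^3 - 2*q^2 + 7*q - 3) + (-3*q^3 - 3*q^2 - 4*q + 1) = 2*q^5 - 5*q^4 + 2*q^3 - 5*q^2 + 3*q - 2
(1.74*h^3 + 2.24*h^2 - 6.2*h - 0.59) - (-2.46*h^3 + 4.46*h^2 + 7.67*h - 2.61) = 4.2*h^3 - 2.22*h^2 - 13.87*h + 2.02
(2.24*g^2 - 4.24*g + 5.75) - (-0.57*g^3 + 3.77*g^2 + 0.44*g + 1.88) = 0.57*g^3 - 1.53*g^2 - 4.68*g + 3.87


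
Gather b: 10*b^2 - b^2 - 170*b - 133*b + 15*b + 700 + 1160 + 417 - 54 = 9*b^2 - 288*b + 2223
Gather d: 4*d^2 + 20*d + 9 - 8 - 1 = 4*d^2 + 20*d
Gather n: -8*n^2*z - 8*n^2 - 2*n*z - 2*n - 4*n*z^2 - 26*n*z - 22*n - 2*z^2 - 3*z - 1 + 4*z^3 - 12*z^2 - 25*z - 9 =n^2*(-8*z - 8) + n*(-4*z^2 - 28*z - 24) + 4*z^3 - 14*z^2 - 28*z - 10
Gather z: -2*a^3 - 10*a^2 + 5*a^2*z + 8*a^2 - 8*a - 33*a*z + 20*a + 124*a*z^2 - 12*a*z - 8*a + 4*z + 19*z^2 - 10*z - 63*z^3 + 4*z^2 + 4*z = -2*a^3 - 2*a^2 + 4*a - 63*z^3 + z^2*(124*a + 23) + z*(5*a^2 - 45*a - 2)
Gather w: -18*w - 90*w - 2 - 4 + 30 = 24 - 108*w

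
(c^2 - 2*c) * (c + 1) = c^3 - c^2 - 2*c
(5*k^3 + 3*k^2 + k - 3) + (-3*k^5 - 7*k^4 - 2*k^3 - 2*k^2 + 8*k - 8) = -3*k^5 - 7*k^4 + 3*k^3 + k^2 + 9*k - 11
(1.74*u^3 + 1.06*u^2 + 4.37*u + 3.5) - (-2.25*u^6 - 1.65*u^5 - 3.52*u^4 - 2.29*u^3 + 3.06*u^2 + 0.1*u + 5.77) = 2.25*u^6 + 1.65*u^5 + 3.52*u^4 + 4.03*u^3 - 2.0*u^2 + 4.27*u - 2.27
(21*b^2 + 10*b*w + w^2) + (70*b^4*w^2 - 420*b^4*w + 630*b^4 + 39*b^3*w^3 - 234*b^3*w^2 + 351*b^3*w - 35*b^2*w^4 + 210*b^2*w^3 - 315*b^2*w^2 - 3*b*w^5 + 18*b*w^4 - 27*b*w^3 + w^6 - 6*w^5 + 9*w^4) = 70*b^4*w^2 - 420*b^4*w + 630*b^4 + 39*b^3*w^3 - 234*b^3*w^2 + 351*b^3*w - 35*b^2*w^4 + 210*b^2*w^3 - 315*b^2*w^2 + 21*b^2 - 3*b*w^5 + 18*b*w^4 - 27*b*w^3 + 10*b*w + w^6 - 6*w^5 + 9*w^4 + w^2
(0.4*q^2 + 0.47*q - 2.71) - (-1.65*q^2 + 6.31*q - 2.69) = 2.05*q^2 - 5.84*q - 0.02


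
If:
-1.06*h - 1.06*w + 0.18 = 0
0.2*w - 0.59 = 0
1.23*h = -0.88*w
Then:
No Solution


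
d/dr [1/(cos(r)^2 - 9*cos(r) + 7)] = (2*cos(r) - 9)*sin(r)/(cos(r)^2 - 9*cos(r) + 7)^2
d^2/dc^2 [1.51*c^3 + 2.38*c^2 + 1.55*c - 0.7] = 9.06*c + 4.76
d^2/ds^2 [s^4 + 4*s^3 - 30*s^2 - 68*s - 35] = 12*s^2 + 24*s - 60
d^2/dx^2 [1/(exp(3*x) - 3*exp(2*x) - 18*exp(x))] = 3*((-3*exp(2*x) + 4*exp(x) + 6)*(-exp(2*x) + 3*exp(x) + 18) - 6*(-exp(2*x) + 2*exp(x) + 6)^2)*exp(-x)/(-exp(2*x) + 3*exp(x) + 18)^3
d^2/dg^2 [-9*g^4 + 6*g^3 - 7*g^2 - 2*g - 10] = -108*g^2 + 36*g - 14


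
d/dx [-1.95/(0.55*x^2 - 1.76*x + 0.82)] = (2.145*x - 3.432)/(0.55*x^2 - 1.76*x + 0.82)^2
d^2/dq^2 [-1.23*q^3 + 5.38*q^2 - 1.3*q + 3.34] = 10.76 - 7.38*q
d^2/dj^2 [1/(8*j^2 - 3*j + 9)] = 2*(-64*j^2 + 24*j + (16*j - 3)^2 - 72)/(8*j^2 - 3*j + 9)^3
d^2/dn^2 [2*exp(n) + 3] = 2*exp(n)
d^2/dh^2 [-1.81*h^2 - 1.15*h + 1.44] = -3.62000000000000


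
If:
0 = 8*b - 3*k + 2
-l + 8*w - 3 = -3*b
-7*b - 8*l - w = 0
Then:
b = 24/31 - 65*w/31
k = 254/93 - 520*w/93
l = 53*w/31 - 21/31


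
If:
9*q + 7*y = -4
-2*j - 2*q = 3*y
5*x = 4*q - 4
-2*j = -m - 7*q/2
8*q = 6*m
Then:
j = 174/125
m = 96/125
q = 72/125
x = -212/625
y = -164/125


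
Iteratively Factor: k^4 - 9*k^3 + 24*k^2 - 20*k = (k)*(k^3 - 9*k^2 + 24*k - 20) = k*(k - 5)*(k^2 - 4*k + 4) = k*(k - 5)*(k - 2)*(k - 2)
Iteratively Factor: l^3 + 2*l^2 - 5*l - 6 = (l + 3)*(l^2 - l - 2) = (l - 2)*(l + 3)*(l + 1)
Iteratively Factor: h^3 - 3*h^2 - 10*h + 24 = (h - 4)*(h^2 + h - 6) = (h - 4)*(h + 3)*(h - 2)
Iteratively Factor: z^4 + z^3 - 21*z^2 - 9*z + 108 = (z - 3)*(z^3 + 4*z^2 - 9*z - 36) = (z - 3)*(z + 4)*(z^2 - 9) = (z - 3)*(z + 3)*(z + 4)*(z - 3)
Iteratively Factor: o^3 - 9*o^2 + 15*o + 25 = (o + 1)*(o^2 - 10*o + 25) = (o - 5)*(o + 1)*(o - 5)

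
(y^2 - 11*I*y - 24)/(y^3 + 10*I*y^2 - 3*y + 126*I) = (y - 8*I)/(y^2 + 13*I*y - 42)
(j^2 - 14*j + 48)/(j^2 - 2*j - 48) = (j - 6)/(j + 6)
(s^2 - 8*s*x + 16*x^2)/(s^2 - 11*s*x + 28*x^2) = (-s + 4*x)/(-s + 7*x)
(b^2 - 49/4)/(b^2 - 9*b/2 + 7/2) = (b + 7/2)/(b - 1)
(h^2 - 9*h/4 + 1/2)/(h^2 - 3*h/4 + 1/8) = 2*(h - 2)/(2*h - 1)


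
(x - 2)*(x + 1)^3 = x^4 + x^3 - 3*x^2 - 5*x - 2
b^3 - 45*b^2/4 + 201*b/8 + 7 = (b - 8)*(b - 7/2)*(b + 1/4)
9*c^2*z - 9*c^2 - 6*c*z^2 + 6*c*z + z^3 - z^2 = (-3*c + z)^2*(z - 1)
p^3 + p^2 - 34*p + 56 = (p - 4)*(p - 2)*(p + 7)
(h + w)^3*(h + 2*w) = h^4 + 5*h^3*w + 9*h^2*w^2 + 7*h*w^3 + 2*w^4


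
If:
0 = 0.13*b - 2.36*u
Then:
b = 18.1538461538462*u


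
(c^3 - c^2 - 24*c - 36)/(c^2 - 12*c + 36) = (c^2 + 5*c + 6)/(c - 6)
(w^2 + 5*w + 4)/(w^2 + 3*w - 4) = (w + 1)/(w - 1)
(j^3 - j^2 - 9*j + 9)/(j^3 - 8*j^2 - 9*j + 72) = (j - 1)/(j - 8)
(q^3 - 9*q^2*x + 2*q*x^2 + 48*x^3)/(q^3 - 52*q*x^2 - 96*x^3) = (q - 3*x)/(q + 6*x)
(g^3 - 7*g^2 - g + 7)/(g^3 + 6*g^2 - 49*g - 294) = (g^2 - 1)/(g^2 + 13*g + 42)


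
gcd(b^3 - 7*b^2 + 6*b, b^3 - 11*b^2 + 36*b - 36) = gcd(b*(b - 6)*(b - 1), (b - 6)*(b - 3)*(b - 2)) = b - 6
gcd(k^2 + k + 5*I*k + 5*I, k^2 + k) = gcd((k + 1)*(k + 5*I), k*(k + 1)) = k + 1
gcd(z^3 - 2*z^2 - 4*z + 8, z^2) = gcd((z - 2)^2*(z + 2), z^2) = 1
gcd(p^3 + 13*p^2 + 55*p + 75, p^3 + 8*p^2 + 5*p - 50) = p^2 + 10*p + 25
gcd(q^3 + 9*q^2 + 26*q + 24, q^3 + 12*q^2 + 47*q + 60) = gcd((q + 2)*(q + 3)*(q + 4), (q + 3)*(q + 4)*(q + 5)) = q^2 + 7*q + 12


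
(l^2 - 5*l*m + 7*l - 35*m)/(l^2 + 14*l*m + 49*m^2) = (l^2 - 5*l*m + 7*l - 35*m)/(l^2 + 14*l*m + 49*m^2)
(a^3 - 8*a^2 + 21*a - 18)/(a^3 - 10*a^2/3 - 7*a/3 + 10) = 3*(a - 3)/(3*a + 5)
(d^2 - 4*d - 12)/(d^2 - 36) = (d + 2)/(d + 6)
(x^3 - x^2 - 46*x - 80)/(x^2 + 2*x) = x - 3 - 40/x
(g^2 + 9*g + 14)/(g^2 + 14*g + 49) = (g + 2)/(g + 7)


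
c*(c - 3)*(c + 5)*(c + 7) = c^4 + 9*c^3 - c^2 - 105*c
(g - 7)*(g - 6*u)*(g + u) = g^3 - 5*g^2*u - 7*g^2 - 6*g*u^2 + 35*g*u + 42*u^2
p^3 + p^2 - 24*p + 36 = (p - 3)*(p - 2)*(p + 6)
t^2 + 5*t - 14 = (t - 2)*(t + 7)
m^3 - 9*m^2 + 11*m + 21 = (m - 7)*(m - 3)*(m + 1)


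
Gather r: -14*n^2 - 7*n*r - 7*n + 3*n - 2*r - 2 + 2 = -14*n^2 - 4*n + r*(-7*n - 2)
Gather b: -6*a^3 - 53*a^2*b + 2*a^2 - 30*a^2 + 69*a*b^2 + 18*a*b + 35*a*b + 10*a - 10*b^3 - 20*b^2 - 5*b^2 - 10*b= -6*a^3 - 28*a^2 + 10*a - 10*b^3 + b^2*(69*a - 25) + b*(-53*a^2 + 53*a - 10)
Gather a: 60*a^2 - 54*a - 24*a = 60*a^2 - 78*a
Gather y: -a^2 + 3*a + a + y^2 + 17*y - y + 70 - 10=-a^2 + 4*a + y^2 + 16*y + 60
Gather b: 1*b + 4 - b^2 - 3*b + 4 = -b^2 - 2*b + 8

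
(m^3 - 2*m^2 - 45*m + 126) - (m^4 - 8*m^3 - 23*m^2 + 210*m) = -m^4 + 9*m^3 + 21*m^2 - 255*m + 126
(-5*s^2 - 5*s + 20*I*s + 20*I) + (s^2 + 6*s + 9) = -4*s^2 + s + 20*I*s + 9 + 20*I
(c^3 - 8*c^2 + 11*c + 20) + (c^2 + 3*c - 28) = c^3 - 7*c^2 + 14*c - 8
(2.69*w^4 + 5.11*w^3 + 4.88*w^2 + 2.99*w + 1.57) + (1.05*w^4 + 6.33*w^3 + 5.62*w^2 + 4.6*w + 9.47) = 3.74*w^4 + 11.44*w^3 + 10.5*w^2 + 7.59*w + 11.04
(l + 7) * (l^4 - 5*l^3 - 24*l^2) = l^5 + 2*l^4 - 59*l^3 - 168*l^2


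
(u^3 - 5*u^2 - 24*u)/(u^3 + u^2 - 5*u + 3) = u*(u - 8)/(u^2 - 2*u + 1)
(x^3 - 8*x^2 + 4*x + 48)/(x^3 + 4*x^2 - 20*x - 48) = (x - 6)/(x + 6)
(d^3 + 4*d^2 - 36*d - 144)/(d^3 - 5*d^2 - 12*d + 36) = (d^2 + 10*d + 24)/(d^2 + d - 6)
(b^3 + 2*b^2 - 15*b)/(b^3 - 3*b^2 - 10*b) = (-b^2 - 2*b + 15)/(-b^2 + 3*b + 10)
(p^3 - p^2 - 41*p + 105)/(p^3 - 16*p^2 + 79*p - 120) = (p + 7)/(p - 8)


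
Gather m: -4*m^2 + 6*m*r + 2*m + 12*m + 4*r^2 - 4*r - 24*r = -4*m^2 + m*(6*r + 14) + 4*r^2 - 28*r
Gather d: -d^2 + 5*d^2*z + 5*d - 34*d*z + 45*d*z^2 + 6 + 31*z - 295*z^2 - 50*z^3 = d^2*(5*z - 1) + d*(45*z^2 - 34*z + 5) - 50*z^3 - 295*z^2 + 31*z + 6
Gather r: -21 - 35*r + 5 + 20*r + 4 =-15*r - 12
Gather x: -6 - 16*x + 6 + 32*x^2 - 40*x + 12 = 32*x^2 - 56*x + 12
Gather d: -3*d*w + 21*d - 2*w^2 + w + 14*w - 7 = d*(21 - 3*w) - 2*w^2 + 15*w - 7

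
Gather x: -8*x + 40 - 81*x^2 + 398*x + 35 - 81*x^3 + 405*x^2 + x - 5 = -81*x^3 + 324*x^2 + 391*x + 70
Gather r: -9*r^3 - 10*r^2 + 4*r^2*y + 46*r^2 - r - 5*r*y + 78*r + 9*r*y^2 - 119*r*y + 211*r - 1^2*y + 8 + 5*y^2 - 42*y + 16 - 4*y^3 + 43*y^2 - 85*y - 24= -9*r^3 + r^2*(4*y + 36) + r*(9*y^2 - 124*y + 288) - 4*y^3 + 48*y^2 - 128*y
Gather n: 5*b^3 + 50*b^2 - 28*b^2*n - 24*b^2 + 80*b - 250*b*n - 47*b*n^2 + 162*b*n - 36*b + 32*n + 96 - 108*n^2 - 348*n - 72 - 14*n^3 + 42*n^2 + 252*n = 5*b^3 + 26*b^2 + 44*b - 14*n^3 + n^2*(-47*b - 66) + n*(-28*b^2 - 88*b - 64) + 24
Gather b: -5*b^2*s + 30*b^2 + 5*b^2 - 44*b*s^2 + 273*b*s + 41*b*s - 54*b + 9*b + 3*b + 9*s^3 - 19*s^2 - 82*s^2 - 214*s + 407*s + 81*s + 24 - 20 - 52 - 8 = b^2*(35 - 5*s) + b*(-44*s^2 + 314*s - 42) + 9*s^3 - 101*s^2 + 274*s - 56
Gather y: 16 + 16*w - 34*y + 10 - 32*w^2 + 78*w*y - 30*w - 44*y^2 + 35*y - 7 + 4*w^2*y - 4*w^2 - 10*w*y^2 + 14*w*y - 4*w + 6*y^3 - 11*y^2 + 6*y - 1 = -36*w^2 - 18*w + 6*y^3 + y^2*(-10*w - 55) + y*(4*w^2 + 92*w + 7) + 18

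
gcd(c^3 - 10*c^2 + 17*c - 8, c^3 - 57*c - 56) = c - 8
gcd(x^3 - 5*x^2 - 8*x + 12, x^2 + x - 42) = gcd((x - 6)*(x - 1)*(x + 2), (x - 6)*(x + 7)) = x - 6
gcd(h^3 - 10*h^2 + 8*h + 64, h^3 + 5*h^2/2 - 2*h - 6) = h + 2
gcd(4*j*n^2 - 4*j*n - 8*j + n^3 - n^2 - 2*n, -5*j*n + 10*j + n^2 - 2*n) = n - 2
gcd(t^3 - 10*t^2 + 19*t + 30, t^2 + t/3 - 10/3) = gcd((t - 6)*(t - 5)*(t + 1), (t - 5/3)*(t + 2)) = 1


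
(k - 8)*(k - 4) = k^2 - 12*k + 32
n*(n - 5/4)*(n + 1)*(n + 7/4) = n^4 + 3*n^3/2 - 27*n^2/16 - 35*n/16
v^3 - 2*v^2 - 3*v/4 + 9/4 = (v - 3/2)^2*(v + 1)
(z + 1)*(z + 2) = z^2 + 3*z + 2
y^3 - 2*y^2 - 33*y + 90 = (y - 5)*(y - 3)*(y + 6)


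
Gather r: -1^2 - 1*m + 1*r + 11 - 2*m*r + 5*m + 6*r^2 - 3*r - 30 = 4*m + 6*r^2 + r*(-2*m - 2) - 20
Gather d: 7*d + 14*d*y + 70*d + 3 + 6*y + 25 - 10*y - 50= d*(14*y + 77) - 4*y - 22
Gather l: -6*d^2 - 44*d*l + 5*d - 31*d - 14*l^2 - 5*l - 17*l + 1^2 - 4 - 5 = -6*d^2 - 26*d - 14*l^2 + l*(-44*d - 22) - 8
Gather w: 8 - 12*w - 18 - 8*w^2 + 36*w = -8*w^2 + 24*w - 10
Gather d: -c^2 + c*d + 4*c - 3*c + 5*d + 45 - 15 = -c^2 + c + d*(c + 5) + 30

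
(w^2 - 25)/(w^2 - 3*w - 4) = (25 - w^2)/(-w^2 + 3*w + 4)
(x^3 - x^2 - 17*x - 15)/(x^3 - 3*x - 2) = (x^2 - 2*x - 15)/(x^2 - x - 2)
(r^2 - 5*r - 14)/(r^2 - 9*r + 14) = (r + 2)/(r - 2)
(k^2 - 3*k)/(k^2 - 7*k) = (k - 3)/(k - 7)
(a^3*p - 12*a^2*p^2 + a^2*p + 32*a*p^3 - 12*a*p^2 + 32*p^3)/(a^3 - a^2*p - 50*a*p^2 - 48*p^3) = p*(a^2 - 4*a*p + a - 4*p)/(a^2 + 7*a*p + 6*p^2)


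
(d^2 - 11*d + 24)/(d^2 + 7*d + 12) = (d^2 - 11*d + 24)/(d^2 + 7*d + 12)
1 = 1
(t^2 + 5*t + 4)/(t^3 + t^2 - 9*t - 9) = (t + 4)/(t^2 - 9)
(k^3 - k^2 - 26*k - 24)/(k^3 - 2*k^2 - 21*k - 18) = (k + 4)/(k + 3)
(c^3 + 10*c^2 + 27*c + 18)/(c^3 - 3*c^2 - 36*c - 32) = (c^2 + 9*c + 18)/(c^2 - 4*c - 32)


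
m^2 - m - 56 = (m - 8)*(m + 7)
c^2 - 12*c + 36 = (c - 6)^2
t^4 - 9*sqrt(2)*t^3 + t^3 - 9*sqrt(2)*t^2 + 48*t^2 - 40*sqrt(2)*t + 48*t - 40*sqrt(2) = (t + 1)*(t - 5*sqrt(2))*(t - 2*sqrt(2))^2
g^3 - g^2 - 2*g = g*(g - 2)*(g + 1)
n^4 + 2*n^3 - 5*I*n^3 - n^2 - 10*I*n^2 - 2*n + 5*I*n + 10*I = (n - 1)*(n + 1)*(n + 2)*(n - 5*I)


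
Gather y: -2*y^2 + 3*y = -2*y^2 + 3*y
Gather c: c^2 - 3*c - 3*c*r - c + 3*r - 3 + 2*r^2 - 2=c^2 + c*(-3*r - 4) + 2*r^2 + 3*r - 5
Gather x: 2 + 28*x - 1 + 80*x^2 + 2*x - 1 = 80*x^2 + 30*x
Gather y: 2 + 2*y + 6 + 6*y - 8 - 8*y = 0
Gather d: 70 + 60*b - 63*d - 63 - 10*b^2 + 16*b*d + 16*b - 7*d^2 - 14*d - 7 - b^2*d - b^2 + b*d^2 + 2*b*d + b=-11*b^2 + 77*b + d^2*(b - 7) + d*(-b^2 + 18*b - 77)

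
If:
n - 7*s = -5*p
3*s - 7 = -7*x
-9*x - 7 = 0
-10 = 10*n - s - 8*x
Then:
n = -163/135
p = 1361/225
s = 112/27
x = -7/9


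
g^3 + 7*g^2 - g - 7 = (g - 1)*(g + 1)*(g + 7)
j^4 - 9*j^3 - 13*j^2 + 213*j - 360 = (j - 8)*(j - 3)^2*(j + 5)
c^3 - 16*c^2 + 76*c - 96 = (c - 8)*(c - 6)*(c - 2)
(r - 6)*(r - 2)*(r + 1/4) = r^3 - 31*r^2/4 + 10*r + 3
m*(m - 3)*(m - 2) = m^3 - 5*m^2 + 6*m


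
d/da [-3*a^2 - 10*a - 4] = -6*a - 10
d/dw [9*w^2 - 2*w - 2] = 18*w - 2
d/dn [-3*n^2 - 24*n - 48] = -6*n - 24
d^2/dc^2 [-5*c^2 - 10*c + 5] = -10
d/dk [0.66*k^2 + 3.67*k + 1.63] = 1.32*k + 3.67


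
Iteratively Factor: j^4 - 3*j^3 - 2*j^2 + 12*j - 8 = (j + 2)*(j^3 - 5*j^2 + 8*j - 4) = (j - 2)*(j + 2)*(j^2 - 3*j + 2) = (j - 2)*(j - 1)*(j + 2)*(j - 2)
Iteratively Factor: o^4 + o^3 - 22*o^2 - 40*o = (o + 2)*(o^3 - o^2 - 20*o) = (o - 5)*(o + 2)*(o^2 + 4*o) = o*(o - 5)*(o + 2)*(o + 4)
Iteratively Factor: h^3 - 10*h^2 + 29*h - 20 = (h - 5)*(h^2 - 5*h + 4) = (h - 5)*(h - 1)*(h - 4)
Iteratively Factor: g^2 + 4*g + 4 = (g + 2)*(g + 2)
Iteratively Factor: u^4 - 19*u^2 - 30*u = (u + 2)*(u^3 - 2*u^2 - 15*u) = (u - 5)*(u + 2)*(u^2 + 3*u) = (u - 5)*(u + 2)*(u + 3)*(u)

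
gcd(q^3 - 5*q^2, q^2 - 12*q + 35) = q - 5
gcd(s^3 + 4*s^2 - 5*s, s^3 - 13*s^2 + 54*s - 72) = 1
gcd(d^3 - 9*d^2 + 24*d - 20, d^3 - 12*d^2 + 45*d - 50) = d^2 - 7*d + 10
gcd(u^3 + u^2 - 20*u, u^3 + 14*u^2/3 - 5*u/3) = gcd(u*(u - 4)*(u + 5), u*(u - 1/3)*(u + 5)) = u^2 + 5*u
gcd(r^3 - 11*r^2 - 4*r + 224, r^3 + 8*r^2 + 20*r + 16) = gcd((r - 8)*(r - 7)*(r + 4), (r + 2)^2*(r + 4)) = r + 4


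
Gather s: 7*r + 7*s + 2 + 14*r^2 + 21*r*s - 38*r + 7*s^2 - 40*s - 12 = 14*r^2 - 31*r + 7*s^2 + s*(21*r - 33) - 10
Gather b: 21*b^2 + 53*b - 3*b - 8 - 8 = 21*b^2 + 50*b - 16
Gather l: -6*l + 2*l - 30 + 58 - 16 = 12 - 4*l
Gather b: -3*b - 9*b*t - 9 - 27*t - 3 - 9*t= b*(-9*t - 3) - 36*t - 12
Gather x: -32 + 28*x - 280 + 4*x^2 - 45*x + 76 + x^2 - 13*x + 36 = 5*x^2 - 30*x - 200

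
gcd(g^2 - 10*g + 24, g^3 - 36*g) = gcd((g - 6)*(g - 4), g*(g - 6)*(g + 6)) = g - 6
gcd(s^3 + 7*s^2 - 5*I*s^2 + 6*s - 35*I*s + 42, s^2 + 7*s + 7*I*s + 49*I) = s + 7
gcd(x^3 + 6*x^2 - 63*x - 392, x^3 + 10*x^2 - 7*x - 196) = x^2 + 14*x + 49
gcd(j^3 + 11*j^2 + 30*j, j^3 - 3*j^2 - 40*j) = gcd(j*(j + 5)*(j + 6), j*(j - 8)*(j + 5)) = j^2 + 5*j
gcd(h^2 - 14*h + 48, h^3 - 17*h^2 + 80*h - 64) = h - 8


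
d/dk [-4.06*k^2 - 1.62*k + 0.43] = -8.12*k - 1.62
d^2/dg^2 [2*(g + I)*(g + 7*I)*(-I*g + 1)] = -12*I*g + 36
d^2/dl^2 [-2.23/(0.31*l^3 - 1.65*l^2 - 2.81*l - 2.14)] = ((4.1478*l - 7.359)*(-0.31*l^3 + 1.65*l^2 + 2.81*l + 2.14) + 2.23*(-1.86*l^2 + 6.6*l + 5.62)*(-0.93*l^2 + 3.3*l + 2.81))/(-0.31*l^3 + 1.65*l^2 + 2.81*l + 2.14)^3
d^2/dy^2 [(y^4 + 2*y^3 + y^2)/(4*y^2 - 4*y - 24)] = (y^6 - 3*y^5 - 15*y^4 + 63*y^3 + 270*y^2 + 216*y + 36)/(2*(y^6 - 3*y^5 - 15*y^4 + 35*y^3 + 90*y^2 - 108*y - 216))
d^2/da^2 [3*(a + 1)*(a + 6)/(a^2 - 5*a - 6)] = 72/(a^3 - 18*a^2 + 108*a - 216)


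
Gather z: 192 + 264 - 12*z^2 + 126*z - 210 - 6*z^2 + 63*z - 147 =-18*z^2 + 189*z + 99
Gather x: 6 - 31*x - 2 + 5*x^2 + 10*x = 5*x^2 - 21*x + 4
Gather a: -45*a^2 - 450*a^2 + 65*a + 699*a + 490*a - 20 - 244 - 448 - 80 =-495*a^2 + 1254*a - 792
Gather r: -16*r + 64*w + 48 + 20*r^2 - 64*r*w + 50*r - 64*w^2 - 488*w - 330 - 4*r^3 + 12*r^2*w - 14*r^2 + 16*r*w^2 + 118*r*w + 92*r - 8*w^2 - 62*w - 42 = -4*r^3 + r^2*(12*w + 6) + r*(16*w^2 + 54*w + 126) - 72*w^2 - 486*w - 324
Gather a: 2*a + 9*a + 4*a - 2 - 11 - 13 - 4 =15*a - 30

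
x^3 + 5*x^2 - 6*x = x*(x - 1)*(x + 6)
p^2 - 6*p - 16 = (p - 8)*(p + 2)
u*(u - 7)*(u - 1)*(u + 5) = u^4 - 3*u^3 - 33*u^2 + 35*u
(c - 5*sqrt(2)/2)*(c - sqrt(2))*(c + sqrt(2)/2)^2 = c^4 - 5*sqrt(2)*c^3/2 - 3*c^2/2 + 13*sqrt(2)*c/4 + 5/2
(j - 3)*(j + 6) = j^2 + 3*j - 18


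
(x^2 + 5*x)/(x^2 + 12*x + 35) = x/(x + 7)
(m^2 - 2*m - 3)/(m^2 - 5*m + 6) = (m + 1)/(m - 2)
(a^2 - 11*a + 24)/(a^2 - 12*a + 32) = (a - 3)/(a - 4)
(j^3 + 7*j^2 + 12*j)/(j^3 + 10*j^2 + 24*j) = (j + 3)/(j + 6)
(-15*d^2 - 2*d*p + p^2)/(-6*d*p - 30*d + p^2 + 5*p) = (15*d^2 + 2*d*p - p^2)/(6*d*p + 30*d - p^2 - 5*p)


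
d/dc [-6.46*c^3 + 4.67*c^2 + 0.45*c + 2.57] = -19.38*c^2 + 9.34*c + 0.45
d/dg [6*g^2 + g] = 12*g + 1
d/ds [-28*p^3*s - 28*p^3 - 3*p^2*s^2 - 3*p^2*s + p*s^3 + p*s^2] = p*(-28*p^2 - 6*p*s - 3*p + 3*s^2 + 2*s)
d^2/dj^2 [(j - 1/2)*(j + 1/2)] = 2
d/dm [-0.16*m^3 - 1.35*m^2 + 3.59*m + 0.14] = -0.48*m^2 - 2.7*m + 3.59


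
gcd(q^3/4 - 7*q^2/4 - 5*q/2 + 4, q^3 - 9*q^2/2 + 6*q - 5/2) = q - 1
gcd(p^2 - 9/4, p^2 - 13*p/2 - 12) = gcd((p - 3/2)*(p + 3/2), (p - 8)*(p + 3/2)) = p + 3/2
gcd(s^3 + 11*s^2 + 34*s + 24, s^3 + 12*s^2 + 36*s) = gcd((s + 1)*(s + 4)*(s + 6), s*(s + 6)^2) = s + 6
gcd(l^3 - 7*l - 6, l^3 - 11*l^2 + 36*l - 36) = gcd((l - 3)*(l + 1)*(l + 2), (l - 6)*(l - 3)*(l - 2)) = l - 3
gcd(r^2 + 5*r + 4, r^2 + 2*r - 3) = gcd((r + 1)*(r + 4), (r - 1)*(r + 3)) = 1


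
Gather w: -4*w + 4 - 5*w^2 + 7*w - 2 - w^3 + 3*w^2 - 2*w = -w^3 - 2*w^2 + w + 2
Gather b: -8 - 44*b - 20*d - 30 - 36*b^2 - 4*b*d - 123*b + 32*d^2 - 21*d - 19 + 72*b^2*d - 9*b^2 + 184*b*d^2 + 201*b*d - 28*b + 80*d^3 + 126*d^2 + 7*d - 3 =b^2*(72*d - 45) + b*(184*d^2 + 197*d - 195) + 80*d^3 + 158*d^2 - 34*d - 60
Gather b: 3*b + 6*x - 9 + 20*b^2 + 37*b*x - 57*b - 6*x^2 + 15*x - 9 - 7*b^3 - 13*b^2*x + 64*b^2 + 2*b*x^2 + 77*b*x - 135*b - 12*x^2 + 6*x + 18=-7*b^3 + b^2*(84 - 13*x) + b*(2*x^2 + 114*x - 189) - 18*x^2 + 27*x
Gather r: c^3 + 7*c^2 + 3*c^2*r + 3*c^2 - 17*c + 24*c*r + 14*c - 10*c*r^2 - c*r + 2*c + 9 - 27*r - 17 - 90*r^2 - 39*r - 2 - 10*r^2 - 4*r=c^3 + 10*c^2 - c + r^2*(-10*c - 100) + r*(3*c^2 + 23*c - 70) - 10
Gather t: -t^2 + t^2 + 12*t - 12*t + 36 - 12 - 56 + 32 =0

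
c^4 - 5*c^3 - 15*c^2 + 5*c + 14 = (c - 7)*(c - 1)*(c + 1)*(c + 2)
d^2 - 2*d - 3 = (d - 3)*(d + 1)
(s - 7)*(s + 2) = s^2 - 5*s - 14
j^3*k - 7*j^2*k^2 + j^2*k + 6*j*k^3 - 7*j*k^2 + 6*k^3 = (j - 6*k)*(j - k)*(j*k + k)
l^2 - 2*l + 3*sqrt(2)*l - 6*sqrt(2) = (l - 2)*(l + 3*sqrt(2))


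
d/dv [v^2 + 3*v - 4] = 2*v + 3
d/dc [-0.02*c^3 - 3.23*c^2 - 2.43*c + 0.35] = -0.06*c^2 - 6.46*c - 2.43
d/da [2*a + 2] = 2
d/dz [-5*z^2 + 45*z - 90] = 45 - 10*z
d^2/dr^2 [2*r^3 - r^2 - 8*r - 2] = 12*r - 2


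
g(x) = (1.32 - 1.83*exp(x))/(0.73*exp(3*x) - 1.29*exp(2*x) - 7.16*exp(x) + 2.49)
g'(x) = (1.32 - 1.83*exp(x))*(-2.19*exp(3*x) + 2.58*exp(2*x) + 7.16*exp(x))/(0.73*exp(3*x) - 1.29*exp(2*x) - 7.16*exp(x) + 2.49)^2 - 1.83*exp(x)/(0.73*exp(3*x) - 1.29*exp(2*x) - 7.16*exp(x) + 2.49) = (2.6718*exp(3*x) - 5.2515*exp(2*x) + 3.4056*exp(x) + 4.8945)*exp(x)/(0.5329*exp(6*x) - 1.8834*exp(5*x) - 8.7895*exp(4*x) + 22.1082*exp(3*x) + 44.8414*exp(2*x) - 35.6568*exp(x) + 6.2001)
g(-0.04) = 0.09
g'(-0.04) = 0.22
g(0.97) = 0.29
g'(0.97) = 0.49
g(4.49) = -0.00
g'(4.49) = 0.00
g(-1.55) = 1.01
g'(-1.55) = 1.36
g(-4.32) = 0.54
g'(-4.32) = 0.01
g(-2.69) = 0.60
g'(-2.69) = 0.09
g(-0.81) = -0.57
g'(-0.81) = 3.18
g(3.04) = -0.01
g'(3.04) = 0.01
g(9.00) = 0.00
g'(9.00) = 0.00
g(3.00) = -0.00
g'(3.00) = 0.01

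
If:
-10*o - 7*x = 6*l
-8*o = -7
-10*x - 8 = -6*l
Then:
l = -21/68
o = 7/8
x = -67/68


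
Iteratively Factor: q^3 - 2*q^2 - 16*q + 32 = (q + 4)*(q^2 - 6*q + 8) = (q - 4)*(q + 4)*(q - 2)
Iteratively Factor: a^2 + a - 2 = (a - 1)*(a + 2)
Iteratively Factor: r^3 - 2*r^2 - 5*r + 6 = (r + 2)*(r^2 - 4*r + 3) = (r - 1)*(r + 2)*(r - 3)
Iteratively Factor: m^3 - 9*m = (m + 3)*(m^2 - 3*m) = (m - 3)*(m + 3)*(m)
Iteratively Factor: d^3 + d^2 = (d)*(d^2 + d) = d^2*(d + 1)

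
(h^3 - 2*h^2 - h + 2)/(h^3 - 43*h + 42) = (h^2 - h - 2)/(h^2 + h - 42)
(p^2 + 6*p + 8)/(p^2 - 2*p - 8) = (p + 4)/(p - 4)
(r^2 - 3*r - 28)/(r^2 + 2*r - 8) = (r - 7)/(r - 2)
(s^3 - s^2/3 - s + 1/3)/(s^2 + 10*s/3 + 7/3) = (3*s^2 - 4*s + 1)/(3*s + 7)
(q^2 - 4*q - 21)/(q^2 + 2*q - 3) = (q - 7)/(q - 1)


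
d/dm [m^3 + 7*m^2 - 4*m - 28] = 3*m^2 + 14*m - 4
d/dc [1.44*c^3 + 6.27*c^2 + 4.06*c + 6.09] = 4.32*c^2 + 12.54*c + 4.06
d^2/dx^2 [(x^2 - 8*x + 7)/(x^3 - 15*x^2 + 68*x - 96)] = 2*(x^6 - 24*x^5 + 198*x^4 - 404*x^3 - 2775*x^2 + 15156*x - 20720)/(x^9 - 45*x^8 + 879*x^7 - 9783*x^6 + 68412*x^5 - 312048*x^4 + 929600*x^3 - 1746432*x^2 + 1880064*x - 884736)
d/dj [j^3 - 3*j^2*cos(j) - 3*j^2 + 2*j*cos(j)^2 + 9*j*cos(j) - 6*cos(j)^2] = 3*j^2*sin(j) + 3*j^2 - 9*j*sin(j) - 2*j*sin(2*j) - 6*j*cos(j) - 6*j + 6*sin(2*j) + 9*cos(j) + cos(2*j) + 1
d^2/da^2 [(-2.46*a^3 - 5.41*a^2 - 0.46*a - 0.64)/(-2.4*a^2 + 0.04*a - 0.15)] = (-1.4210854715202e-14*a^5 + 2.8421709430404e-14*a^4 + 4.574592*a^3 + 10.34424*a^2 - 1.03014*a - 0.209782)/(13.824*a^6 - 0.6912*a^5 + 2.60352*a^4 - 0.086464*a^3 + 0.16272*a^2 - 0.0027*a + 0.003375)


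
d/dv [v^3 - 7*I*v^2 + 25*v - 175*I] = 3*v^2 - 14*I*v + 25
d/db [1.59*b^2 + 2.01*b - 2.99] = 3.18*b + 2.01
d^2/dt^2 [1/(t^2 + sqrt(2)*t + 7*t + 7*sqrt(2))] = 2*(-t^2 - 7*t - sqrt(2)*t + (2*t + sqrt(2) + 7)^2 - 7*sqrt(2))/(t^2 + sqrt(2)*t + 7*t + 7*sqrt(2))^3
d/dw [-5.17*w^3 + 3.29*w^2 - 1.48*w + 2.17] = -15.51*w^2 + 6.58*w - 1.48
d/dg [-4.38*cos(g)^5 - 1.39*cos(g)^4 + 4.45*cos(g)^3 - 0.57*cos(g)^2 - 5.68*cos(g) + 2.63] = (21.9*cos(g)^4 + 5.56*cos(g)^3 - 13.35*cos(g)^2 + 1.14*cos(g) + 5.68)*sin(g)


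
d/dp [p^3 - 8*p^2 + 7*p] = 3*p^2 - 16*p + 7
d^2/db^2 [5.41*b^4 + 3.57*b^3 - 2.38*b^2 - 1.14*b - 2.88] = 64.92*b^2 + 21.42*b - 4.76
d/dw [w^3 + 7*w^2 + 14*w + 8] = 3*w^2 + 14*w + 14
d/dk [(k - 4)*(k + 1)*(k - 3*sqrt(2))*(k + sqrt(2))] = 4*k^3 - 9*k^2 - 6*sqrt(2)*k^2 - 20*k + 12*sqrt(2)*k + 8*sqrt(2) + 18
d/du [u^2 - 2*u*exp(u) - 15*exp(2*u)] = -2*u*exp(u) + 2*u - 30*exp(2*u) - 2*exp(u)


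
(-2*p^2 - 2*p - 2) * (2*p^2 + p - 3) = -4*p^4 - 6*p^3 + 4*p + 6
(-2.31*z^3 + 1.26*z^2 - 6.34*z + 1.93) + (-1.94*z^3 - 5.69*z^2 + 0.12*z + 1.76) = -4.25*z^3 - 4.43*z^2 - 6.22*z + 3.69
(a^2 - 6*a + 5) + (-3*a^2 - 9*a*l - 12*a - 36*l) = -2*a^2 - 9*a*l - 18*a - 36*l + 5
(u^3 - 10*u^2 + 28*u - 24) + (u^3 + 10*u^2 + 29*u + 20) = 2*u^3 + 57*u - 4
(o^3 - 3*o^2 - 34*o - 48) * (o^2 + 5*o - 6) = o^5 + 2*o^4 - 55*o^3 - 200*o^2 - 36*o + 288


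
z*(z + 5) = z^2 + 5*z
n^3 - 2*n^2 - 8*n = n*(n - 4)*(n + 2)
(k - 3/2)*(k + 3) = k^2 + 3*k/2 - 9/2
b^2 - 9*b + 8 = (b - 8)*(b - 1)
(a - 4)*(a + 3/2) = a^2 - 5*a/2 - 6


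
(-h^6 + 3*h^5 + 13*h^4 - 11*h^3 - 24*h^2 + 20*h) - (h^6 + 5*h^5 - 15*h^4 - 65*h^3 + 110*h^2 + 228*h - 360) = -2*h^6 - 2*h^5 + 28*h^4 + 54*h^3 - 134*h^2 - 208*h + 360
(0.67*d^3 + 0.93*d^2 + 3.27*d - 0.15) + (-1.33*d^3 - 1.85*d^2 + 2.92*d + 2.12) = -0.66*d^3 - 0.92*d^2 + 6.19*d + 1.97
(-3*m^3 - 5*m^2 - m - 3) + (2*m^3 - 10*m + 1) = -m^3 - 5*m^2 - 11*m - 2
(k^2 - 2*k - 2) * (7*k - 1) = 7*k^3 - 15*k^2 - 12*k + 2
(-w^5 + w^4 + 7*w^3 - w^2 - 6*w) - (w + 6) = -w^5 + w^4 + 7*w^3 - w^2 - 7*w - 6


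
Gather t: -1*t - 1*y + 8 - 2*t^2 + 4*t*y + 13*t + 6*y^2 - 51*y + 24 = -2*t^2 + t*(4*y + 12) + 6*y^2 - 52*y + 32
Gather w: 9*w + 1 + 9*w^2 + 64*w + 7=9*w^2 + 73*w + 8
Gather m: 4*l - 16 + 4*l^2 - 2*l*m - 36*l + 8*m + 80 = 4*l^2 - 32*l + m*(8 - 2*l) + 64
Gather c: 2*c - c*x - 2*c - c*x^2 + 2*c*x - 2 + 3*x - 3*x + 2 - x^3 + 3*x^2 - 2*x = c*(-x^2 + x) - x^3 + 3*x^2 - 2*x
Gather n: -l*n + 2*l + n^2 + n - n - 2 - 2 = -l*n + 2*l + n^2 - 4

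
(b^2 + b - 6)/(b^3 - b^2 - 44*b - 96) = (b - 2)/(b^2 - 4*b - 32)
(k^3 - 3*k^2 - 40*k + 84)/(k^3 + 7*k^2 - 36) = (k - 7)/(k + 3)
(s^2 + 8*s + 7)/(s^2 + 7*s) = (s + 1)/s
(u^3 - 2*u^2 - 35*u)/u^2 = u - 2 - 35/u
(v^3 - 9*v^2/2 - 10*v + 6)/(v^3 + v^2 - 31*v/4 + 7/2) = 2*(v^2 - 4*v - 12)/(2*v^2 + 3*v - 14)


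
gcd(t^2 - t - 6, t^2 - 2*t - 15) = 1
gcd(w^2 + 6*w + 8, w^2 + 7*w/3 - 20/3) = w + 4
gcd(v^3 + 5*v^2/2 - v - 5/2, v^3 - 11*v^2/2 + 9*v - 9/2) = v - 1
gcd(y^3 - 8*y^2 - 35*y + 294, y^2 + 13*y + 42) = y + 6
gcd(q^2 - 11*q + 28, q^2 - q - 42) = q - 7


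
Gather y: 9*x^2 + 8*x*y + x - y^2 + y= 9*x^2 + x - y^2 + y*(8*x + 1)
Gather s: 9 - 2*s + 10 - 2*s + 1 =20 - 4*s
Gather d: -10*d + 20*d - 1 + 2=10*d + 1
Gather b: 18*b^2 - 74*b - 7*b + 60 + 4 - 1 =18*b^2 - 81*b + 63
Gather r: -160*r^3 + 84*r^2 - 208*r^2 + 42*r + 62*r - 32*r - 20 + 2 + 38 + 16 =-160*r^3 - 124*r^2 + 72*r + 36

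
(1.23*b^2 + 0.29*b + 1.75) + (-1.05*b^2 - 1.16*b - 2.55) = 0.18*b^2 - 0.87*b - 0.8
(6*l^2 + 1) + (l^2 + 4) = 7*l^2 + 5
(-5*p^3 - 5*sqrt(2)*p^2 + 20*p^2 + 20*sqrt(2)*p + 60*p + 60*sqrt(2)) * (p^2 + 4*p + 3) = -5*p^5 - 5*sqrt(2)*p^4 + 125*p^3 + 125*sqrt(2)*p^2 + 300*p^2 + 180*p + 300*sqrt(2)*p + 180*sqrt(2)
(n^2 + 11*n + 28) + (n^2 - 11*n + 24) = 2*n^2 + 52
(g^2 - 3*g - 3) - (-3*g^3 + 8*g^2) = 3*g^3 - 7*g^2 - 3*g - 3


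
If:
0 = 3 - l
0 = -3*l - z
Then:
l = 3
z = -9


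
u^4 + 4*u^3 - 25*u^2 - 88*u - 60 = (u - 5)*(u + 1)*(u + 2)*(u + 6)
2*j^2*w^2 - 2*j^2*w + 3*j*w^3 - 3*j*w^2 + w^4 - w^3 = w*(j + w)*(2*j + w)*(w - 1)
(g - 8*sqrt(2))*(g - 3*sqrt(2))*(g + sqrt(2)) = g^3 - 10*sqrt(2)*g^2 + 26*g + 48*sqrt(2)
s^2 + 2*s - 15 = (s - 3)*(s + 5)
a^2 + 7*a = a*(a + 7)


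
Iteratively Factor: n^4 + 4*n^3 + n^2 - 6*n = (n)*(n^3 + 4*n^2 + n - 6) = n*(n - 1)*(n^2 + 5*n + 6) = n*(n - 1)*(n + 2)*(n + 3)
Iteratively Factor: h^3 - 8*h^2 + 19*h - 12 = (h - 1)*(h^2 - 7*h + 12) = (h - 3)*(h - 1)*(h - 4)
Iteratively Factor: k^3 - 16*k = (k - 4)*(k^2 + 4*k) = k*(k - 4)*(k + 4)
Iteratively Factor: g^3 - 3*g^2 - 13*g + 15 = (g - 5)*(g^2 + 2*g - 3) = (g - 5)*(g - 1)*(g + 3)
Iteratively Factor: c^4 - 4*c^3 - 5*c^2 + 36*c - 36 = (c + 3)*(c^3 - 7*c^2 + 16*c - 12) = (c - 2)*(c + 3)*(c^2 - 5*c + 6) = (c - 3)*(c - 2)*(c + 3)*(c - 2)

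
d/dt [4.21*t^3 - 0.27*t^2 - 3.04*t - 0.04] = 12.63*t^2 - 0.54*t - 3.04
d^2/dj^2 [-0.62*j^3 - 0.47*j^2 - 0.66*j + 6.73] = -3.72*j - 0.94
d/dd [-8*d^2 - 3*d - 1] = -16*d - 3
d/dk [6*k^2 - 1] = 12*k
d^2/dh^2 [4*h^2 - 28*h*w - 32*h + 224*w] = 8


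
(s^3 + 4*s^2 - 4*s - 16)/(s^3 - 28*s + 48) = (s^2 + 6*s + 8)/(s^2 + 2*s - 24)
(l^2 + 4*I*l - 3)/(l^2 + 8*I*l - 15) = (l + I)/(l + 5*I)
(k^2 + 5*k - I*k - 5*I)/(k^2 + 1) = (k + 5)/(k + I)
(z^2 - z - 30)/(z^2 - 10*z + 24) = (z + 5)/(z - 4)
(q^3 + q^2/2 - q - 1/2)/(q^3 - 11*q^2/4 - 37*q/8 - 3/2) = 4*(q^2 - 1)/(4*q^2 - 13*q - 12)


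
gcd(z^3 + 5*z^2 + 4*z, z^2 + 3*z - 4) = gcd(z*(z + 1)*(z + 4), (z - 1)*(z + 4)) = z + 4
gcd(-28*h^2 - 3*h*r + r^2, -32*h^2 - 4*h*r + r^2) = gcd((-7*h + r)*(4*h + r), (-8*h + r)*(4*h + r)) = 4*h + r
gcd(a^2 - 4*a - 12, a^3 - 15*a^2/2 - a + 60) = a - 6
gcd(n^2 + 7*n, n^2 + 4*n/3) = n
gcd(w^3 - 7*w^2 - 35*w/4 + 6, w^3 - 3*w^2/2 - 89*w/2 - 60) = w^2 - 13*w/2 - 12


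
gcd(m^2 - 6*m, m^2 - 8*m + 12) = m - 6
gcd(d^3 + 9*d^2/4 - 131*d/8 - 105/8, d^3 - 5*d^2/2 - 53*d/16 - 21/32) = d^2 - 11*d/4 - 21/8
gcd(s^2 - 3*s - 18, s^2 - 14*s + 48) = s - 6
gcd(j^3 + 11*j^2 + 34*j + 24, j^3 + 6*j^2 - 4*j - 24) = j + 6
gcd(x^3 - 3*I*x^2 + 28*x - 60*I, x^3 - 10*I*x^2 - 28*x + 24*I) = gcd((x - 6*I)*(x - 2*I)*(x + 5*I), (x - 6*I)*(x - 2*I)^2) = x^2 - 8*I*x - 12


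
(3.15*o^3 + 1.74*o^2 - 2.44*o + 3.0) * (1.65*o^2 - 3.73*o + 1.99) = 5.1975*o^5 - 8.8785*o^4 - 4.2477*o^3 + 17.5138*o^2 - 16.0456*o + 5.97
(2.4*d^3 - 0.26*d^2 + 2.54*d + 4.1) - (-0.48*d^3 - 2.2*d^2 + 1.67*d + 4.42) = 2.88*d^3 + 1.94*d^2 + 0.87*d - 0.32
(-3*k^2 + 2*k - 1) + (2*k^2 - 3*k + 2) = -k^2 - k + 1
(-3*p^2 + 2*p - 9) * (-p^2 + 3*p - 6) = 3*p^4 - 11*p^3 + 33*p^2 - 39*p + 54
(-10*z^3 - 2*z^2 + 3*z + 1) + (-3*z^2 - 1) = -10*z^3 - 5*z^2 + 3*z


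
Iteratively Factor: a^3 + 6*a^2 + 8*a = (a + 4)*(a^2 + 2*a) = (a + 2)*(a + 4)*(a)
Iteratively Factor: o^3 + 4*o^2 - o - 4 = (o + 1)*(o^2 + 3*o - 4) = (o - 1)*(o + 1)*(o + 4)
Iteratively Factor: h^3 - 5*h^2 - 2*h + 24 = (h - 4)*(h^2 - h - 6) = (h - 4)*(h + 2)*(h - 3)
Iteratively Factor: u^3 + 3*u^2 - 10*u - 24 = (u + 2)*(u^2 + u - 12) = (u + 2)*(u + 4)*(u - 3)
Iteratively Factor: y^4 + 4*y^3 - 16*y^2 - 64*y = (y)*(y^3 + 4*y^2 - 16*y - 64) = y*(y - 4)*(y^2 + 8*y + 16) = y*(y - 4)*(y + 4)*(y + 4)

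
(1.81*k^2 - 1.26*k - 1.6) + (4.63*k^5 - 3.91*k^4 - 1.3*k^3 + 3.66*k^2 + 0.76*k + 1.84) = 4.63*k^5 - 3.91*k^4 - 1.3*k^3 + 5.47*k^2 - 0.5*k + 0.24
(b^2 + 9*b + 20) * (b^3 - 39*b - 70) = b^5 + 9*b^4 - 19*b^3 - 421*b^2 - 1410*b - 1400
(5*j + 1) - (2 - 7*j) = 12*j - 1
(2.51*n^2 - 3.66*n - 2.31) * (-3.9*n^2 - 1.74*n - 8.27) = -9.789*n^4 + 9.9066*n^3 - 5.38029999999999*n^2 + 34.2876*n + 19.1037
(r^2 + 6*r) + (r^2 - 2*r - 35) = 2*r^2 + 4*r - 35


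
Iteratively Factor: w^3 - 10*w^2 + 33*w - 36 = (w - 3)*(w^2 - 7*w + 12) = (w - 3)^2*(w - 4)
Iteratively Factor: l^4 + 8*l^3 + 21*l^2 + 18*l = (l + 3)*(l^3 + 5*l^2 + 6*l) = l*(l + 3)*(l^2 + 5*l + 6) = l*(l + 3)^2*(l + 2)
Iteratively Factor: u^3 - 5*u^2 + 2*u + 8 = (u - 4)*(u^2 - u - 2) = (u - 4)*(u - 2)*(u + 1)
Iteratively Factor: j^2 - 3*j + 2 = (j - 2)*(j - 1)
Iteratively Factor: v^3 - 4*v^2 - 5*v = (v + 1)*(v^2 - 5*v) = (v - 5)*(v + 1)*(v)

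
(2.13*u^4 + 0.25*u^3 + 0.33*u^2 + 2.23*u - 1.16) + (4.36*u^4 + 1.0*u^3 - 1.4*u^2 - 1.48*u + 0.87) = 6.49*u^4 + 1.25*u^3 - 1.07*u^2 + 0.75*u - 0.29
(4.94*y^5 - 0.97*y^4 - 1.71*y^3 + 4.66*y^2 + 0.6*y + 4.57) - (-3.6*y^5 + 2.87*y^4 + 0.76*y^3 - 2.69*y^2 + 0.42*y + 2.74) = 8.54*y^5 - 3.84*y^4 - 2.47*y^3 + 7.35*y^2 + 0.18*y + 1.83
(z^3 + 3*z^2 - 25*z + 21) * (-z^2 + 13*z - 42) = -z^5 + 10*z^4 + 22*z^3 - 472*z^2 + 1323*z - 882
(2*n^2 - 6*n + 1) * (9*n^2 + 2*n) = 18*n^4 - 50*n^3 - 3*n^2 + 2*n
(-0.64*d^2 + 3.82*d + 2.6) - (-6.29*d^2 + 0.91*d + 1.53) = 5.65*d^2 + 2.91*d + 1.07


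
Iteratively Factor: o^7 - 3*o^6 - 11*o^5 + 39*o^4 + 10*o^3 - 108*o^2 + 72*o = (o)*(o^6 - 3*o^5 - 11*o^4 + 39*o^3 + 10*o^2 - 108*o + 72) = o*(o - 1)*(o^5 - 2*o^4 - 13*o^3 + 26*o^2 + 36*o - 72) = o*(o - 2)*(o - 1)*(o^4 - 13*o^2 + 36) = o*(o - 3)*(o - 2)*(o - 1)*(o^3 + 3*o^2 - 4*o - 12) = o*(o - 3)*(o - 2)*(o - 1)*(o + 3)*(o^2 - 4) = o*(o - 3)*(o - 2)*(o - 1)*(o + 2)*(o + 3)*(o - 2)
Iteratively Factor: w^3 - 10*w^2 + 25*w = (w - 5)*(w^2 - 5*w) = w*(w - 5)*(w - 5)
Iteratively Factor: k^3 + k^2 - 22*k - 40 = (k + 4)*(k^2 - 3*k - 10) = (k + 2)*(k + 4)*(k - 5)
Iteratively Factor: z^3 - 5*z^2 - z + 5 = (z - 1)*(z^2 - 4*z - 5) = (z - 5)*(z - 1)*(z + 1)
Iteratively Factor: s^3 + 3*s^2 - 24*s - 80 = (s - 5)*(s^2 + 8*s + 16) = (s - 5)*(s + 4)*(s + 4)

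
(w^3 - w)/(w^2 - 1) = w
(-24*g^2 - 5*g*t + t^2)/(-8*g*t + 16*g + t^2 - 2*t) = (3*g + t)/(t - 2)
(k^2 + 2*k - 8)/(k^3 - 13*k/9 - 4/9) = 9*(-k^2 - 2*k + 8)/(-9*k^3 + 13*k + 4)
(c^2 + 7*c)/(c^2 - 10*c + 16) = c*(c + 7)/(c^2 - 10*c + 16)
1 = 1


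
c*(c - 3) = c^2 - 3*c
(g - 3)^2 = g^2 - 6*g + 9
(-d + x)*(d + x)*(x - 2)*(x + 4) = -d^2*x^2 - 2*d^2*x + 8*d^2 + x^4 + 2*x^3 - 8*x^2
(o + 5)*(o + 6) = o^2 + 11*o + 30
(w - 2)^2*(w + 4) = w^3 - 12*w + 16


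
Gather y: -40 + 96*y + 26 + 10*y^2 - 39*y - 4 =10*y^2 + 57*y - 18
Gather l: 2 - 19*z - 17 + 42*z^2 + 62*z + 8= 42*z^2 + 43*z - 7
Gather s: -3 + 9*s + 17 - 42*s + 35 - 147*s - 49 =-180*s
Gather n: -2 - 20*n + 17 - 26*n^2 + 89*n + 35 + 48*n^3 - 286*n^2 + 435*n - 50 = 48*n^3 - 312*n^2 + 504*n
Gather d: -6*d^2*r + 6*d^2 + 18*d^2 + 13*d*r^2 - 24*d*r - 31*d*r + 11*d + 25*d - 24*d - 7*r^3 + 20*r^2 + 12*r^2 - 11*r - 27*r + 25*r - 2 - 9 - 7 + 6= d^2*(24 - 6*r) + d*(13*r^2 - 55*r + 12) - 7*r^3 + 32*r^2 - 13*r - 12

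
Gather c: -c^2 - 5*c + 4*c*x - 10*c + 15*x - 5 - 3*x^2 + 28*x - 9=-c^2 + c*(4*x - 15) - 3*x^2 + 43*x - 14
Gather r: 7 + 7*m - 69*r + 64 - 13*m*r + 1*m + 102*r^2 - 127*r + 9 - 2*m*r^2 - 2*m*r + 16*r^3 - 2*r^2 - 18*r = 8*m + 16*r^3 + r^2*(100 - 2*m) + r*(-15*m - 214) + 80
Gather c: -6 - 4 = -10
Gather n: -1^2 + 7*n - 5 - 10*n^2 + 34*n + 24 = -10*n^2 + 41*n + 18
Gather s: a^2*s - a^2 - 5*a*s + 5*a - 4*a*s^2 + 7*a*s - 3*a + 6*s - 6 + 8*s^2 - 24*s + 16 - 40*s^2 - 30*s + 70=-a^2 + 2*a + s^2*(-4*a - 32) + s*(a^2 + 2*a - 48) + 80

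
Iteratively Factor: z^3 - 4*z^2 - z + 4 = (z + 1)*(z^2 - 5*z + 4) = (z - 1)*(z + 1)*(z - 4)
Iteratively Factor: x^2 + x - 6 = (x + 3)*(x - 2)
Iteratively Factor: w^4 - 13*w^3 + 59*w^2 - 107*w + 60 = (w - 3)*(w^3 - 10*w^2 + 29*w - 20) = (w - 4)*(w - 3)*(w^2 - 6*w + 5) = (w - 4)*(w - 3)*(w - 1)*(w - 5)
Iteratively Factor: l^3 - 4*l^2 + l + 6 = (l - 2)*(l^2 - 2*l - 3) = (l - 2)*(l + 1)*(l - 3)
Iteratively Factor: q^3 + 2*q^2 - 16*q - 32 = (q + 4)*(q^2 - 2*q - 8) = (q + 2)*(q + 4)*(q - 4)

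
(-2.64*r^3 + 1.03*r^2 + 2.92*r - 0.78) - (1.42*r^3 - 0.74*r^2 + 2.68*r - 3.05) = -4.06*r^3 + 1.77*r^2 + 0.24*r + 2.27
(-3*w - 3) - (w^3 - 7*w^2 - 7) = -w^3 + 7*w^2 - 3*w + 4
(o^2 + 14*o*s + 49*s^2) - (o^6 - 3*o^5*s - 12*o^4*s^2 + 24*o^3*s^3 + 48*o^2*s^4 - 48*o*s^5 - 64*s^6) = -o^6 + 3*o^5*s + 12*o^4*s^2 - 24*o^3*s^3 - 48*o^2*s^4 + o^2 + 48*o*s^5 + 14*o*s + 64*s^6 + 49*s^2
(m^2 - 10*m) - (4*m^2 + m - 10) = -3*m^2 - 11*m + 10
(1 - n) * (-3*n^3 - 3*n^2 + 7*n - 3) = 3*n^4 - 10*n^2 + 10*n - 3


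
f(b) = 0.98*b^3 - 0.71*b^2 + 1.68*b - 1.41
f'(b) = 2.94*b^2 - 1.42*b + 1.68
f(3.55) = 39.45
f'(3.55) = 33.69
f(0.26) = -1.00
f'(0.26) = 1.51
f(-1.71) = -11.26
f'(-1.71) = 12.71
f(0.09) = -1.26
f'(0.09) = 1.58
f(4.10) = 61.09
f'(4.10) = 45.28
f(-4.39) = -105.38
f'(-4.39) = 64.57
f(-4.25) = -96.60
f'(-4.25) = 60.82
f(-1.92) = -14.19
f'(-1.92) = 15.24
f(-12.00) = -1817.25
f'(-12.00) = 442.08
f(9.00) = 670.62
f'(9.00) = 227.04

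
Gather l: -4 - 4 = -8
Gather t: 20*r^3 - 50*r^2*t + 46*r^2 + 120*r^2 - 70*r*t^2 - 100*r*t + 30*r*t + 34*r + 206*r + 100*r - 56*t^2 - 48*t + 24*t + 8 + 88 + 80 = 20*r^3 + 166*r^2 + 340*r + t^2*(-70*r - 56) + t*(-50*r^2 - 70*r - 24) + 176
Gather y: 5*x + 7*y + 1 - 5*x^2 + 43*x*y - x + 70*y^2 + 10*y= -5*x^2 + 4*x + 70*y^2 + y*(43*x + 17) + 1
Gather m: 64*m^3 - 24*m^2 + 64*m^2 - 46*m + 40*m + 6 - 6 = 64*m^3 + 40*m^2 - 6*m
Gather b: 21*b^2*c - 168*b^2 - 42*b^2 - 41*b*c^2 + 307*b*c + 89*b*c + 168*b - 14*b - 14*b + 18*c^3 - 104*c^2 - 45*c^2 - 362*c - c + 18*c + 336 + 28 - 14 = b^2*(21*c - 210) + b*(-41*c^2 + 396*c + 140) + 18*c^3 - 149*c^2 - 345*c + 350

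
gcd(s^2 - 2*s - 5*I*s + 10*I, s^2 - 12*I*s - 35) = s - 5*I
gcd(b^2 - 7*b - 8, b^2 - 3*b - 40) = b - 8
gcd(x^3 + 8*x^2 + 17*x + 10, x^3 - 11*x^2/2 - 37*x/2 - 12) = x + 1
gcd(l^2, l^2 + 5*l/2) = l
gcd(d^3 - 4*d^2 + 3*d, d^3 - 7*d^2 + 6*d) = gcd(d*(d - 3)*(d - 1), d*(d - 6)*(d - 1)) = d^2 - d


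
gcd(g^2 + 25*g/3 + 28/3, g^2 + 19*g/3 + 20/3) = g + 4/3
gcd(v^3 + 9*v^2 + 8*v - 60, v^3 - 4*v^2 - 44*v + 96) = v^2 + 4*v - 12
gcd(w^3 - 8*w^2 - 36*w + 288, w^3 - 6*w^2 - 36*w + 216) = w^2 - 36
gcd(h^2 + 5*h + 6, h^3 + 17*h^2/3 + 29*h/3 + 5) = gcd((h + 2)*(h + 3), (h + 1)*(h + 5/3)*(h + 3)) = h + 3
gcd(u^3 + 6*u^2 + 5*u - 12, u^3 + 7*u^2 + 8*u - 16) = u^2 + 3*u - 4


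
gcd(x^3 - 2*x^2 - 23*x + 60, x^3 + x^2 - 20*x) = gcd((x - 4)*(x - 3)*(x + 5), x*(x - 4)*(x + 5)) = x^2 + x - 20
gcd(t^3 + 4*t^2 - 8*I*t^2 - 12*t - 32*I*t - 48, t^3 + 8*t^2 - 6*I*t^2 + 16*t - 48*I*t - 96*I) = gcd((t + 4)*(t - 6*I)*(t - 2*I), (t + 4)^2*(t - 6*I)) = t^2 + t*(4 - 6*I) - 24*I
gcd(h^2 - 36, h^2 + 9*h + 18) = h + 6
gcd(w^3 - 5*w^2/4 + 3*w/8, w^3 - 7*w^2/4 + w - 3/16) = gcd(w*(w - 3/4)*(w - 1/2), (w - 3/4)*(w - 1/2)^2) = w^2 - 5*w/4 + 3/8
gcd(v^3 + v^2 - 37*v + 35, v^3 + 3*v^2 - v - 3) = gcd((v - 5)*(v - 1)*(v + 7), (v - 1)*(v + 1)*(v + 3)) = v - 1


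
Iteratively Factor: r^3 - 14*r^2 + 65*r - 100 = (r - 4)*(r^2 - 10*r + 25) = (r - 5)*(r - 4)*(r - 5)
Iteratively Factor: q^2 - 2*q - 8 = (q - 4)*(q + 2)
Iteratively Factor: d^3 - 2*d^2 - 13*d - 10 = (d + 2)*(d^2 - 4*d - 5) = (d + 1)*(d + 2)*(d - 5)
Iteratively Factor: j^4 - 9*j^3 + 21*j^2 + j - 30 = (j - 3)*(j^3 - 6*j^2 + 3*j + 10) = (j - 3)*(j - 2)*(j^2 - 4*j - 5) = (j - 3)*(j - 2)*(j + 1)*(j - 5)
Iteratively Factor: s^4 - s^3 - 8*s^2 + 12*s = (s - 2)*(s^3 + s^2 - 6*s) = (s - 2)*(s + 3)*(s^2 - 2*s) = (s - 2)^2*(s + 3)*(s)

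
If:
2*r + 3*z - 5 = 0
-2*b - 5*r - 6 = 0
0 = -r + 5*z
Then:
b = -203/26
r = 25/13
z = 5/13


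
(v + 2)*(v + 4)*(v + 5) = v^3 + 11*v^2 + 38*v + 40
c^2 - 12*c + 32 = (c - 8)*(c - 4)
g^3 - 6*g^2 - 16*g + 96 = (g - 6)*(g - 4)*(g + 4)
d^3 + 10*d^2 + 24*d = d*(d + 4)*(d + 6)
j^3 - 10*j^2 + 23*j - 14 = (j - 7)*(j - 2)*(j - 1)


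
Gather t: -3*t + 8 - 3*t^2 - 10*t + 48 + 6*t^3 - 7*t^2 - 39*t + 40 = 6*t^3 - 10*t^2 - 52*t + 96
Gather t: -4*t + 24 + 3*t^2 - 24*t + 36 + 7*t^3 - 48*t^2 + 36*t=7*t^3 - 45*t^2 + 8*t + 60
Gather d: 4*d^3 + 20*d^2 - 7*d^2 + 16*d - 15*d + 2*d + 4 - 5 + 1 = 4*d^3 + 13*d^2 + 3*d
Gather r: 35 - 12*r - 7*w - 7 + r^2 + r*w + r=r^2 + r*(w - 11) - 7*w + 28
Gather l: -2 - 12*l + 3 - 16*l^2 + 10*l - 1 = -16*l^2 - 2*l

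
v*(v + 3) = v^2 + 3*v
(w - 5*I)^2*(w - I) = w^3 - 11*I*w^2 - 35*w + 25*I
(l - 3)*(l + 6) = l^2 + 3*l - 18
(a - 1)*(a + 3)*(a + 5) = a^3 + 7*a^2 + 7*a - 15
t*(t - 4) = t^2 - 4*t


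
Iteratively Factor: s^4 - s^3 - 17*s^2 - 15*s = (s + 1)*(s^3 - 2*s^2 - 15*s) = s*(s + 1)*(s^2 - 2*s - 15) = s*(s + 1)*(s + 3)*(s - 5)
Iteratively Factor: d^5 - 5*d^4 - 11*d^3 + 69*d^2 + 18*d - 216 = (d - 4)*(d^4 - d^3 - 15*d^2 + 9*d + 54) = (d - 4)*(d + 2)*(d^3 - 3*d^2 - 9*d + 27) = (d - 4)*(d - 3)*(d + 2)*(d^2 - 9) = (d - 4)*(d - 3)*(d + 2)*(d + 3)*(d - 3)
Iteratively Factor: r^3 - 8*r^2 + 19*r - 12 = (r - 4)*(r^2 - 4*r + 3) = (r - 4)*(r - 1)*(r - 3)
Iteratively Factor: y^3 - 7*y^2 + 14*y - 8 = (y - 4)*(y^2 - 3*y + 2) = (y - 4)*(y - 2)*(y - 1)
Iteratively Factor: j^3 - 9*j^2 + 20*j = (j - 4)*(j^2 - 5*j) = j*(j - 4)*(j - 5)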